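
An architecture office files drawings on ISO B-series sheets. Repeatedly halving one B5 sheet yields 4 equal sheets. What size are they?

4 = 2^2, so 2 halving steps.
B5 → B6 → … → B7 after 2 steps.

B7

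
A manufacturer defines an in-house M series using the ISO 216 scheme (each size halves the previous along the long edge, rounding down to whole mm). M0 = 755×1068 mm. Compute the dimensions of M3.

M1: ⌊1068/2⌋ × 755 = 534 × 755 mm
M2: ⌊755/2⌋ × 534 = 377 × 534 mm
M3: ⌊534/2⌋ × 377 = 267 × 377 mm

267 × 377 mm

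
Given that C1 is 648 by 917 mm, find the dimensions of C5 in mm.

C2: ⌊917/2⌋ × 648 = 458 × 648 mm
C3: ⌊648/2⌋ × 458 = 324 × 458 mm
C4: ⌊458/2⌋ × 324 = 229 × 324 mm
C5: ⌊324/2⌋ × 229 = 162 × 229 mm

162 × 229 mm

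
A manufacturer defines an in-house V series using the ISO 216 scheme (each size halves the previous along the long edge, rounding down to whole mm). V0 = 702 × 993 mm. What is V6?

87 × 124 mm

V1 = 496 × 702 mm (from V0 by 1 halving).
V2: ⌊702/2⌋ × 496 = 351 × 496 mm
V3: ⌊496/2⌋ × 351 = 248 × 351 mm
V4: ⌊351/2⌋ × 248 = 175 × 248 mm
V5: ⌊248/2⌋ × 175 = 124 × 175 mm
V6: ⌊175/2⌋ × 124 = 87 × 124 mm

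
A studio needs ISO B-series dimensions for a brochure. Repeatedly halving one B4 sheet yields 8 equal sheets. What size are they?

8 = 2^3, so 3 halving steps.
B4 → B5 → … → B7 after 3 steps.

B7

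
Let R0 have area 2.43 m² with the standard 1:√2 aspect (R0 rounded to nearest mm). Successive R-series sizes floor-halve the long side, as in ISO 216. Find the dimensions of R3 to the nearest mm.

463 × 655 mm

Let R0's short side be w mm. w · w√2 = 2.43 m² = 2,430,000 mm², so w ≈ 1310.8 mm and w√2 ≈ 1853.8 mm → R0 = 1311 × 1854 mm.
R1: ⌊1854/2⌋ × 1311 = 927 × 1311 mm
R2: ⌊1311/2⌋ × 927 = 655 × 927 mm
R3: ⌊927/2⌋ × 655 = 463 × 655 mm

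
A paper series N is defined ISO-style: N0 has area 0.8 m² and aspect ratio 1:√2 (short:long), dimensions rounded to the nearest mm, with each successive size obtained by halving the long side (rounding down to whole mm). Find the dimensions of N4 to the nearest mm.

188 × 266 mm

Let N0's short side be w mm. w · w√2 = 0.8 m² = 800,000 mm², so w ≈ 752.1 mm and w√2 ≈ 1063.7 mm → N0 = 752 × 1064 mm.
N1: ⌊1064/2⌋ × 752 = 532 × 752 mm
N2: ⌊752/2⌋ × 532 = 376 × 532 mm
N3: ⌊532/2⌋ × 376 = 266 × 376 mm
N4: ⌊376/2⌋ × 266 = 188 × 266 mm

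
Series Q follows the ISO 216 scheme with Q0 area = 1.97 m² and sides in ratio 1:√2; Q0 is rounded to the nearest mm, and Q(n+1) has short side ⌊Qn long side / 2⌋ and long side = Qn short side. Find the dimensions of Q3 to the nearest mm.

417 × 590 mm

Let Q0's short side be w mm. w · w√2 = 1.97 m² = 1,970,000 mm², so w ≈ 1180.3 mm and w√2 ≈ 1669.1 mm → Q0 = 1180 × 1669 mm.
Q1: ⌊1669/2⌋ × 1180 = 834 × 1180 mm
Q2: ⌊1180/2⌋ × 834 = 590 × 834 mm
Q3: ⌊834/2⌋ × 590 = 417 × 590 mm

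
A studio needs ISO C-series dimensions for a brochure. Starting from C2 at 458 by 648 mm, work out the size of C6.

114 × 162 mm

C3: ⌊648/2⌋ × 458 = 324 × 458 mm
C4: ⌊458/2⌋ × 324 = 229 × 324 mm
C5: ⌊324/2⌋ × 229 = 162 × 229 mm
C6: ⌊229/2⌋ × 162 = 114 × 162 mm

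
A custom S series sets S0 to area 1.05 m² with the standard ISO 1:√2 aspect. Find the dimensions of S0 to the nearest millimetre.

Let the short side be w mm. Then w · w√2 = 1.05 m² = 1,050,000 mm².
w² = 1,050,000/√2, so w ≈ 861.7 mm; long side = w√2 ≈ 1218.6 mm.

862 × 1219 mm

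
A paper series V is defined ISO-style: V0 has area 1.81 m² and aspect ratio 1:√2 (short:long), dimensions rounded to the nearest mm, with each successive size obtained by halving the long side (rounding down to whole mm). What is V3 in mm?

Let V0's short side be w mm. w · w√2 = 1.81 m² = 1,810,000 mm², so w ≈ 1131.3 mm and w√2 ≈ 1599.9 mm → V0 = 1131 × 1600 mm.
V1: ⌊1600/2⌋ × 1131 = 800 × 1131 mm
V2: ⌊1131/2⌋ × 800 = 565 × 800 mm
V3: ⌊800/2⌋ × 565 = 400 × 565 mm

400 × 565 mm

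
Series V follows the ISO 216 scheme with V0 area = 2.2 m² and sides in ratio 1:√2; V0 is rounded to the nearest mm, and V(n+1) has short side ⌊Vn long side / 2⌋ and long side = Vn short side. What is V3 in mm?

Let V0's short side be w mm. w · w√2 = 2.2 m² = 2,200,000 mm², so w ≈ 1247.3 mm and w√2 ≈ 1763.9 mm → V0 = 1247 × 1764 mm.
V1: ⌊1764/2⌋ × 1247 = 882 × 1247 mm
V2: ⌊1247/2⌋ × 882 = 623 × 882 mm
V3: ⌊882/2⌋ × 623 = 441 × 623 mm

441 × 623 mm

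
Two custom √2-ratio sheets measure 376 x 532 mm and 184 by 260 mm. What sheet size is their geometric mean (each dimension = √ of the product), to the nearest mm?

Short side: √(376 · 184) = √69184 ≈ 263.0 → 263 mm
Long side: √(532 · 260) = √138320 ≈ 371.9 → 372 mm

263 × 372 mm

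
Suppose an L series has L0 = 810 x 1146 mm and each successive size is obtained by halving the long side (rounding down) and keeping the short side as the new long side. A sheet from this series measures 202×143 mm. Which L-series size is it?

L0: 810 × 1146 mm
L1: 573 × 810 mm
L2: 405 × 573 mm
L3: 286 × 405 mm
L4: 202 × 286 mm
L5: 143 × 202 mm
L6: 101 × 143 mm
→ matches L5.

L5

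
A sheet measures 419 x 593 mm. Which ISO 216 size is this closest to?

Aspect ratio 593/419 ≈ 1.415 — close to the ISO √2 ≈ 1.414.
In the A-series (A0 area = 1 m²): A2 = 420 × 594 mm.
Off by 2 mm total — nearest standard size.

A2 (420 × 594 mm)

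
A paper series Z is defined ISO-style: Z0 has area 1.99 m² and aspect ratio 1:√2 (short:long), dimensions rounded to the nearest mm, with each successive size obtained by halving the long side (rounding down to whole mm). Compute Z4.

Let Z0's short side be w mm. w · w√2 = 1.99 m² = 1,990,000 mm², so w ≈ 1186.2 mm and w√2 ≈ 1677.6 mm → Z0 = 1186 × 1678 mm.
Z1: ⌊1678/2⌋ × 1186 = 839 × 1186 mm
Z2: ⌊1186/2⌋ × 839 = 593 × 839 mm
Z3: ⌊839/2⌋ × 593 = 419 × 593 mm
Z4: ⌊593/2⌋ × 419 = 296 × 419 mm

296 × 419 mm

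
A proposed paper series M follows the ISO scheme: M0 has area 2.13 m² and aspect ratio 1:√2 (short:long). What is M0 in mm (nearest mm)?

1227 × 1736 mm

Let the short side be w mm. Then w · w√2 = 2.13 m² = 2,130,000 mm².
w² = 2,130,000/√2, so w ≈ 1227.2 mm; long side = w√2 ≈ 1735.6 mm.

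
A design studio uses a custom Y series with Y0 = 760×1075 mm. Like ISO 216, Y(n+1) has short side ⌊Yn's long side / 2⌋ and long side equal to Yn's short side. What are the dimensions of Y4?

Y1 = 537 × 760 mm (from Y0 by 1 halving).
Y2: ⌊760/2⌋ × 537 = 380 × 537 mm
Y3: ⌊537/2⌋ × 380 = 268 × 380 mm
Y4: ⌊380/2⌋ × 268 = 190 × 268 mm

190 × 268 mm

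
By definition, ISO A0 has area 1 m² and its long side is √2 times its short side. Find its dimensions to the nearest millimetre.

841 × 1189 mm

Let the short side be w mm. Then the long side is w√2 and w · w√2 = 10⁶ mm².
w² = 10⁶/√2, so w = 1000 / 2^(1/4) ≈ 840.9 mm; long side = 1000 · 2^(1/4) ≈ 1189.2 mm.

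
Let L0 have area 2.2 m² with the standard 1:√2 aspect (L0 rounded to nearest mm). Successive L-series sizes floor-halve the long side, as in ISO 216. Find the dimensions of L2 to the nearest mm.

623 × 882 mm

Let L0's short side be w mm. w · w√2 = 2.2 m² = 2,200,000 mm², so w ≈ 1247.3 mm and w√2 ≈ 1763.9 mm → L0 = 1247 × 1764 mm.
L1: ⌊1764/2⌋ × 1247 = 882 × 1247 mm
L2: ⌊1247/2⌋ × 882 = 623 × 882 mm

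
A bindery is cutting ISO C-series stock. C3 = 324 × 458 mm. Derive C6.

114 × 162 mm

C4: ⌊458/2⌋ × 324 = 229 × 324 mm
C5: ⌊324/2⌋ × 229 = 162 × 229 mm
C6: ⌊229/2⌋ × 162 = 114 × 162 mm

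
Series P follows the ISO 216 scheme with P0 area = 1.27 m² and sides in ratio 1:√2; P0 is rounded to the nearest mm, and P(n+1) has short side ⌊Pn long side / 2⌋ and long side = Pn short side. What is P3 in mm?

335 × 474 mm

Let P0's short side be w mm. w · w√2 = 1.27 m² = 1,270,000 mm², so w ≈ 947.6 mm and w√2 ≈ 1340.2 mm → P0 = 948 × 1340 mm.
P1: ⌊1340/2⌋ × 948 = 670 × 948 mm
P2: ⌊948/2⌋ × 670 = 474 × 670 mm
P3: ⌊670/2⌋ × 474 = 335 × 474 mm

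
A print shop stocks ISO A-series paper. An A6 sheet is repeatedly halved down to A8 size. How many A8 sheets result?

4

A6 = 105 × 148 mm; A8 = 52 × 74 mm.
Each halving step doubles the count; 2 steps from A6 to A8.
2^2 = 4.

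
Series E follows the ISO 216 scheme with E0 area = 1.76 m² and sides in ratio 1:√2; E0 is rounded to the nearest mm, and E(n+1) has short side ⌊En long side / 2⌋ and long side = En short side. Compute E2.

558 × 789 mm

Let E0's short side be w mm. w · w√2 = 1.76 m² = 1,760,000 mm², so w ≈ 1115.6 mm and w√2 ≈ 1577.7 mm → E0 = 1116 × 1578 mm.
E1: ⌊1578/2⌋ × 1116 = 789 × 1116 mm
E2: ⌊1116/2⌋ × 789 = 558 × 789 mm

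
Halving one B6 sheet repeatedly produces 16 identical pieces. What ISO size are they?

16 = 2^4, so 4 halving steps.
B6 → B7 → … → B10 after 4 steps.

B10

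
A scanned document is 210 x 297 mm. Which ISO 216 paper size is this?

A4 (210 × 297 mm)

Aspect ratio 297/210 ≈ 1.414 — close to the ISO √2 ≈ 1.414.
In the A-series (A0 area = 1 m²): A4 = 210 × 297 mm.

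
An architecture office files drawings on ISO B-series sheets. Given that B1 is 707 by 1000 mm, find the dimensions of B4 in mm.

250 × 353 mm

B2: ⌊1000/2⌋ × 707 = 500 × 707 mm
B3: ⌊707/2⌋ × 500 = 353 × 500 mm
B4: ⌊500/2⌋ × 353 = 250 × 353 mm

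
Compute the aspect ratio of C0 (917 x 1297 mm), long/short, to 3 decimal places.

1297 / 917 = 1.414
Matches √2 ≈ 1.414 — the ISO 216 defining ratio.

1.414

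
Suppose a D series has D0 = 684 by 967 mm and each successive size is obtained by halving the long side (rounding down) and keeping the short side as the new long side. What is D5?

120 × 171 mm

D1: ⌊967/2⌋ × 684 = 483 × 684 mm
D2: ⌊684/2⌋ × 483 = 342 × 483 mm
D3: ⌊483/2⌋ × 342 = 241 × 342 mm
D4: ⌊342/2⌋ × 241 = 171 × 241 mm
D5: ⌊241/2⌋ × 171 = 120 × 171 mm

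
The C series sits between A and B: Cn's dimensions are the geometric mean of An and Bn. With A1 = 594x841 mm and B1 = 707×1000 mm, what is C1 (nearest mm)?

648 × 917 mm

Short side: √(594 · 707) = √419958 ≈ 648.0 → 648 mm
Long side: √(841 · 1000) = √841000 ≈ 917.1 → 917 mm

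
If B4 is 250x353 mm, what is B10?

B5: ⌊353/2⌋ × 250 = 176 × 250 mm
B6: ⌊250/2⌋ × 176 = 125 × 176 mm
B7: ⌊176/2⌋ × 125 = 88 × 125 mm
B8: ⌊125/2⌋ × 88 = 62 × 88 mm
B9: ⌊88/2⌋ × 62 = 44 × 62 mm
B10: ⌊62/2⌋ × 44 = 31 × 44 mm

31 × 44 mm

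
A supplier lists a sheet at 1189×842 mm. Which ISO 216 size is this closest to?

Aspect ratio 1189/842 ≈ 1.412 — close to the ISO √2 ≈ 1.414.
In the A-series (A0 area = 1 m²): A0 = 841 × 1189 mm.
Off by 1 mm total — nearest standard size.

A0 (841 × 1189 mm)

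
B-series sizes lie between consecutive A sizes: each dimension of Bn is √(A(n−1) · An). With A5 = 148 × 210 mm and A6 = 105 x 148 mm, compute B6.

Short side: √(148 · 105) = √15540 ≈ 124.7 → 125 mm
Long side: √(210 · 148) = √31080 ≈ 176.3 → 176 mm

125 × 176 mm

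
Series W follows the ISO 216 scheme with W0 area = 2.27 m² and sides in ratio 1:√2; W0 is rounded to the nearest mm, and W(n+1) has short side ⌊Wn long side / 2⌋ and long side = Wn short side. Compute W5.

Let W0's short side be w mm. w · w√2 = 2.27 m² = 2,270,000 mm², so w ≈ 1266.9 mm and w√2 ≈ 1791.7 mm → W0 = 1267 × 1792 mm.
W1: ⌊1792/2⌋ × 1267 = 896 × 1267 mm
W2: ⌊1267/2⌋ × 896 = 633 × 896 mm
W3: ⌊896/2⌋ × 633 = 448 × 633 mm
W4: ⌊633/2⌋ × 448 = 316 × 448 mm
W5: ⌊448/2⌋ × 316 = 224 × 316 mm

224 × 316 mm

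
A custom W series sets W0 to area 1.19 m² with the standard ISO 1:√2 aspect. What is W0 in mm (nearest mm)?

917 × 1297 mm

Let the short side be w mm. Then w · w√2 = 1.19 m² = 1,190,000 mm².
w² = 1,190,000/√2, so w ≈ 917.3 mm; long side = w√2 ≈ 1297.3 mm.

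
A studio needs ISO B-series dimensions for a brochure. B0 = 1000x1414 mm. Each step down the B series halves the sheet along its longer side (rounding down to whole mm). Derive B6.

125 × 176 mm

B1: ⌊1414/2⌋ × 1000 = 707 × 1000 mm
B2: ⌊1000/2⌋ × 707 = 500 × 707 mm
B3: ⌊707/2⌋ × 500 = 353 × 500 mm
B4: ⌊500/2⌋ × 353 = 250 × 353 mm
B5: ⌊353/2⌋ × 250 = 176 × 250 mm
B6: ⌊250/2⌋ × 176 = 125 × 176 mm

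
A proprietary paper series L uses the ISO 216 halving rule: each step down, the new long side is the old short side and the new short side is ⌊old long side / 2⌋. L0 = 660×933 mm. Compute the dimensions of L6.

82 × 116 mm

L1: ⌊933/2⌋ × 660 = 466 × 660 mm
L2: ⌊660/2⌋ × 466 = 330 × 466 mm
L3: ⌊466/2⌋ × 330 = 233 × 330 mm
L4: ⌊330/2⌋ × 233 = 165 × 233 mm
L5: ⌊233/2⌋ × 165 = 116 × 165 mm
L6: ⌊165/2⌋ × 116 = 82 × 116 mm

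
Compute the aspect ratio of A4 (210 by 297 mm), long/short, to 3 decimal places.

1.414

297 / 210 = 1.414
Matches √2 ≈ 1.414 — the ISO 216 defining ratio.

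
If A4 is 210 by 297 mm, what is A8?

A5: ⌊297/2⌋ × 210 = 148 × 210 mm
A6: ⌊210/2⌋ × 148 = 105 × 148 mm
A7: ⌊148/2⌋ × 105 = 74 × 105 mm
A8: ⌊105/2⌋ × 74 = 52 × 74 mm

52 × 74 mm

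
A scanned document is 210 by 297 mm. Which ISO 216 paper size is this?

Aspect ratio 297/210 ≈ 1.414 — close to the ISO √2 ≈ 1.414.
In the A-series (A0 area = 1 m²): A4 = 210 × 297 mm.

A4 (210 × 297 mm)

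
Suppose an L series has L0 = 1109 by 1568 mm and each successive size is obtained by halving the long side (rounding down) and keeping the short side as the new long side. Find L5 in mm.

196 × 277 mm

L1 = 784 × 1109 mm (from L0 by 1 halving).
L2: ⌊1109/2⌋ × 784 = 554 × 784 mm
L3: ⌊784/2⌋ × 554 = 392 × 554 mm
L4: ⌊554/2⌋ × 392 = 277 × 392 mm
L5: ⌊392/2⌋ × 277 = 196 × 277 mm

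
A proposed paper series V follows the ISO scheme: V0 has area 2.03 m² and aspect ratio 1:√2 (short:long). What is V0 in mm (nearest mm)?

Let the short side be w mm. Then w · w√2 = 2.03 m² = 2,030,000 mm².
w² = 2,030,000/√2, so w ≈ 1198.1 mm; long side = w√2 ≈ 1694.4 mm.

1198 × 1694 mm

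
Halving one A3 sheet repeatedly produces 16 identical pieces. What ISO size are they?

A7

16 = 2^4, so 4 halving steps.
A3 → A4 → … → A7 after 4 steps.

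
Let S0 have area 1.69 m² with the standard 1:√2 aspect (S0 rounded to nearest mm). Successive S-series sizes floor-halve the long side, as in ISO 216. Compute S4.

273 × 386 mm

Let S0's short side be w mm. w · w√2 = 1.69 m² = 1,690,000 mm², so w ≈ 1093.2 mm and w√2 ≈ 1546.0 mm → S0 = 1093 × 1546 mm.
S1: ⌊1546/2⌋ × 1093 = 773 × 1093 mm
S2: ⌊1093/2⌋ × 773 = 546 × 773 mm
S3: ⌊773/2⌋ × 546 = 386 × 546 mm
S4: ⌊546/2⌋ × 386 = 273 × 386 mm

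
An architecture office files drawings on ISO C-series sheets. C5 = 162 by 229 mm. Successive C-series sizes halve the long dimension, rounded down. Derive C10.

28 × 40 mm

C6: ⌊229/2⌋ × 162 = 114 × 162 mm
C7: ⌊162/2⌋ × 114 = 81 × 114 mm
C8: ⌊114/2⌋ × 81 = 57 × 81 mm
C9: ⌊81/2⌋ × 57 = 40 × 57 mm
C10: ⌊57/2⌋ × 40 = 28 × 40 mm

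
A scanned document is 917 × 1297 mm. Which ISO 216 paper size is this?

Aspect ratio 1297/917 ≈ 1.414 — close to the ISO √2 ≈ 1.414.
In the C-series (envelope sizes, between A and B): C0 = 917 × 1297 mm.

C0 (917 × 1297 mm)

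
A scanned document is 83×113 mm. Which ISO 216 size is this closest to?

Aspect ratio 113/83 ≈ 1.361 (ISO target is √2 ≈ 1.414).
In the C-series (envelope sizes, between A and B): C7 = 81 × 114 mm.
Off by 3 mm total — nearest standard size.

C7 (81 × 114 mm)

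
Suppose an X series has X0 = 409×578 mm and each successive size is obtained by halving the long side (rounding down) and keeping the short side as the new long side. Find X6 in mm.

51 × 72 mm

X1: ⌊578/2⌋ × 409 = 289 × 409 mm
X2: ⌊409/2⌋ × 289 = 204 × 289 mm
X3: ⌊289/2⌋ × 204 = 144 × 204 mm
X4: ⌊204/2⌋ × 144 = 102 × 144 mm
X5: ⌊144/2⌋ × 102 = 72 × 102 mm
X6: ⌊102/2⌋ × 72 = 51 × 72 mm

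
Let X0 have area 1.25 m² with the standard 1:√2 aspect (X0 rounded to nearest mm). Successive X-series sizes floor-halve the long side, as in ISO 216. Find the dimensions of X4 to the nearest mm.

235 × 332 mm

Let X0's short side be w mm. w · w√2 = 1.25 m² = 1,250,000 mm², so w ≈ 940.2 mm and w√2 ≈ 1329.6 mm → X0 = 940 × 1330 mm.
X1: ⌊1330/2⌋ × 940 = 665 × 940 mm
X2: ⌊940/2⌋ × 665 = 470 × 665 mm
X3: ⌊665/2⌋ × 470 = 332 × 470 mm
X4: ⌊470/2⌋ × 332 = 235 × 332 mm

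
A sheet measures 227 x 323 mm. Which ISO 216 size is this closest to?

C4 (229 × 324 mm)

Aspect ratio 323/227 ≈ 1.423 — close to the ISO √2 ≈ 1.414.
In the C-series (envelope sizes, between A and B): C4 = 229 × 324 mm.
Off by 3 mm total — nearest standard size.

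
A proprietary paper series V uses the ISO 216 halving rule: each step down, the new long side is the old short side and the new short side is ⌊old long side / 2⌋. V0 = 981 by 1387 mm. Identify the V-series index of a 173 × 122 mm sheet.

V6

V0: 981 × 1387 mm
V1: 693 × 981 mm
V2: 490 × 693 mm
V3: 346 × 490 mm
V4: 245 × 346 mm
V5: 173 × 245 mm
V6: 122 × 173 mm
V7: 86 × 122 mm
→ matches V6.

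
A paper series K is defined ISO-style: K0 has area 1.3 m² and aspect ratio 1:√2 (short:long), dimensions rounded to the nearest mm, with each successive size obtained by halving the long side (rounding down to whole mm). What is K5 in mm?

169 × 239 mm

Let K0's short side be w mm. w · w√2 = 1.3 m² = 1,300,000 mm², so w ≈ 958.8 mm and w√2 ≈ 1355.9 mm → K0 = 959 × 1356 mm.
K1: ⌊1356/2⌋ × 959 = 678 × 959 mm
K2: ⌊959/2⌋ × 678 = 479 × 678 mm
K3: ⌊678/2⌋ × 479 = 339 × 479 mm
K4: ⌊479/2⌋ × 339 = 239 × 339 mm
K5: ⌊339/2⌋ × 239 = 169 × 239 mm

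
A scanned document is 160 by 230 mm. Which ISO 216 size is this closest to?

Aspect ratio 230/160 ≈ 1.438 (ISO target is √2 ≈ 1.414).
In the C-series (envelope sizes, between A and B): C5 = 162 × 229 mm.
Off by 3 mm total — nearest standard size.

C5 (162 × 229 mm)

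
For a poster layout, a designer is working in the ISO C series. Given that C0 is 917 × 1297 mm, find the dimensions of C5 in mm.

C1: ⌊1297/2⌋ × 917 = 648 × 917 mm
C2: ⌊917/2⌋ × 648 = 458 × 648 mm
C3: ⌊648/2⌋ × 458 = 324 × 458 mm
C4: ⌊458/2⌋ × 324 = 229 × 324 mm
C5: ⌊324/2⌋ × 229 = 162 × 229 mm

162 × 229 mm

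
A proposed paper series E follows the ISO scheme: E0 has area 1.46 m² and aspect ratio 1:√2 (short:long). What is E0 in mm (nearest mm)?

Let the short side be w mm. Then w · w√2 = 1.46 m² = 1,460,000 mm².
w² = 1,460,000/√2, so w ≈ 1016.1 mm; long side = w√2 ≈ 1436.9 mm.

1016 × 1437 mm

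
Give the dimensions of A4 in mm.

210 × 297 mm

A0 = 841 × 1189 mm (A0 has area 1 m², aspect 1:√2).
A1: ⌊1189/2⌋ × 841 = 594 × 841 mm
A2: ⌊841/2⌋ × 594 = 420 × 594 mm
A3: ⌊594/2⌋ × 420 = 297 × 420 mm
A4: ⌊420/2⌋ × 297 = 210 × 297 mm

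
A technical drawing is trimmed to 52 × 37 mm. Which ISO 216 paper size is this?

Aspect ratio 52/37 ≈ 1.405 — close to the ISO √2 ≈ 1.414.
In the A-series (A0 area = 1 m²): A9 = 37 × 52 mm.

A9 (37 × 52 mm)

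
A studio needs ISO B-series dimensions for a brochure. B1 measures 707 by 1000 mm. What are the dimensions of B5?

B2: ⌊1000/2⌋ × 707 = 500 × 707 mm
B3: ⌊707/2⌋ × 500 = 353 × 500 mm
B4: ⌊500/2⌋ × 353 = 250 × 353 mm
B5: ⌊353/2⌋ × 250 = 176 × 250 mm

176 × 250 mm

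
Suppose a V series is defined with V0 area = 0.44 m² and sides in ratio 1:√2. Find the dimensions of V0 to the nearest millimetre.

Let the short side be w mm. Then w · w√2 = 0.44 m² = 440,000 mm².
w² = 440,000/√2, so w ≈ 557.8 mm; long side = w√2 ≈ 788.8 mm.

558 × 789 mm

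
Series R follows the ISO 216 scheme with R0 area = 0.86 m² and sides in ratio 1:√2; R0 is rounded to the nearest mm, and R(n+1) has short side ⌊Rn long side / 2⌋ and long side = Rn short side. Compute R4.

195 × 275 mm

Let R0's short side be w mm. w · w√2 = 0.86 m² = 860,000 mm², so w ≈ 779.8 mm and w√2 ≈ 1102.8 mm → R0 = 780 × 1103 mm.
R1: ⌊1103/2⌋ × 780 = 551 × 780 mm
R2: ⌊780/2⌋ × 551 = 390 × 551 mm
R3: ⌊551/2⌋ × 390 = 275 × 390 mm
R4: ⌊390/2⌋ × 275 = 195 × 275 mm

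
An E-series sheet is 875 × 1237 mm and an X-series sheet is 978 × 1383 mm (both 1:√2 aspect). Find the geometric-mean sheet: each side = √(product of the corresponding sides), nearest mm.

925 × 1308 mm

Short side: √(875 · 978) = √855750 ≈ 925.1 → 925 mm
Long side: √(1237 · 1383) = √1710771 ≈ 1308.0 → 1308 mm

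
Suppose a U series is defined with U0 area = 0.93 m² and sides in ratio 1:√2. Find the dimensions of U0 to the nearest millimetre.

811 × 1147 mm

Let the short side be w mm. Then w · w√2 = 0.93 m² = 930,000 mm².
w² = 930,000/√2, so w ≈ 810.9 mm; long side = w√2 ≈ 1146.8 mm.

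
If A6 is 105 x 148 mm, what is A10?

A7: ⌊148/2⌋ × 105 = 74 × 105 mm
A8: ⌊105/2⌋ × 74 = 52 × 74 mm
A9: ⌊74/2⌋ × 52 = 37 × 52 mm
A10: ⌊52/2⌋ × 37 = 26 × 37 mm

26 × 37 mm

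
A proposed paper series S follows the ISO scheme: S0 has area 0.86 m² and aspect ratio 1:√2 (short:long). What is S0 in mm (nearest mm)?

Let the short side be w mm. Then w · w√2 = 0.86 m² = 860,000 mm².
w² = 860,000/√2, so w ≈ 779.8 mm; long side = w√2 ≈ 1102.8 mm.

780 × 1103 mm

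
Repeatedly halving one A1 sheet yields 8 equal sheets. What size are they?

8 = 2^3, so 3 halving steps.
A1 → A2 → … → A4 after 3 steps.

A4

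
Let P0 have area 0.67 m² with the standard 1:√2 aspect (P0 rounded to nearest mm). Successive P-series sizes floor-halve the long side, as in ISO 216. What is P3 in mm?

243 × 344 mm

Let P0's short side be w mm. w · w√2 = 0.67 m² = 670,000 mm², so w ≈ 688.3 mm and w√2 ≈ 973.4 mm → P0 = 688 × 973 mm.
P1: ⌊973/2⌋ × 688 = 486 × 688 mm
P2: ⌊688/2⌋ × 486 = 344 × 486 mm
P3: ⌊486/2⌋ × 344 = 243 × 344 mm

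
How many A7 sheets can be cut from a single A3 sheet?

16

Each ISO step halves the sheet: 1 × A3 → 2 × A4 → 4 × A5 → 8 × A6 → …
From A3 to A7 is 4 halving steps: 2^4 = 16.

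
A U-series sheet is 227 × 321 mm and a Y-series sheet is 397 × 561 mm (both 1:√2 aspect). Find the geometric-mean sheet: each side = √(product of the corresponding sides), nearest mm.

Short side: √(227 · 397) = √90119 ≈ 300.2 → 300 mm
Long side: √(321 · 561) = √180081 ≈ 424.4 → 424 mm

300 × 424 mm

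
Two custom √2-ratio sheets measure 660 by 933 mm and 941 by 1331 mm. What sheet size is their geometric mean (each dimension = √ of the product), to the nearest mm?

788 × 1114 mm

Short side: √(660 · 941) = √621060 ≈ 788.1 → 788 mm
Long side: √(933 · 1331) = √1241823 ≈ 1114.4 → 1114 mm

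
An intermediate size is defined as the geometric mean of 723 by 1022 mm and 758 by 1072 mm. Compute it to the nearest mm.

740 × 1047 mm

Short side: √(723 · 758) = √548034 ≈ 740.3 → 740 mm
Long side: √(1022 · 1072) = √1095584 ≈ 1046.7 → 1047 mm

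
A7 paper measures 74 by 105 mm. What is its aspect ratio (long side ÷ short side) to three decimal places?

105 / 74 = 1.419
ISO 216 targets √2 ≈ 1.414; the +0.005 deviation is from mm rounding.

1.419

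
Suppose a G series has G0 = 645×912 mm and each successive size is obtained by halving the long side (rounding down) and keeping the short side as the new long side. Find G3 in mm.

228 × 322 mm

G1: ⌊912/2⌋ × 645 = 456 × 645 mm
G2: ⌊645/2⌋ × 456 = 322 × 456 mm
G3: ⌊456/2⌋ × 322 = 228 × 322 mm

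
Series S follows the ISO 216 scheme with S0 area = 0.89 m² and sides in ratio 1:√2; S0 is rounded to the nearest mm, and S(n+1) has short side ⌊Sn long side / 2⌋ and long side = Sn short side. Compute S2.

Let S0's short side be w mm. w · w√2 = 0.89 m² = 890,000 mm², so w ≈ 793.3 mm and w√2 ≈ 1121.9 mm → S0 = 793 × 1122 mm.
S1: ⌊1122/2⌋ × 793 = 561 × 793 mm
S2: ⌊793/2⌋ × 561 = 396 × 561 mm

396 × 561 mm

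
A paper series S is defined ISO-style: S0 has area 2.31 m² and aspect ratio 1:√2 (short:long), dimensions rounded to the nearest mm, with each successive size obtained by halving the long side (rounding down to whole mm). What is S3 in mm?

451 × 639 mm

Let S0's short side be w mm. w · w√2 = 2.31 m² = 2,310,000 mm², so w ≈ 1278.1 mm and w√2 ≈ 1807.4 mm → S0 = 1278 × 1807 mm.
S1: ⌊1807/2⌋ × 1278 = 903 × 1278 mm
S2: ⌊1278/2⌋ × 903 = 639 × 903 mm
S3: ⌊903/2⌋ × 639 = 451 × 639 mm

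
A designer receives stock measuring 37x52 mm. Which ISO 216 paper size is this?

Aspect ratio 52/37 ≈ 1.405 — close to the ISO √2 ≈ 1.414.
In the A-series (A0 area = 1 m²): A9 = 37 × 52 mm.

A9 (37 × 52 mm)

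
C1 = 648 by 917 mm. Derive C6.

114 × 162 mm

C2: ⌊917/2⌋ × 648 = 458 × 648 mm
C3: ⌊648/2⌋ × 458 = 324 × 458 mm
C4: ⌊458/2⌋ × 324 = 229 × 324 mm
C5: ⌊324/2⌋ × 229 = 162 × 229 mm
C6: ⌊229/2⌋ × 162 = 114 × 162 mm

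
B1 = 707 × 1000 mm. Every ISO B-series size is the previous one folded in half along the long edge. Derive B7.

88 × 125 mm

B2: ⌊1000/2⌋ × 707 = 500 × 707 mm
B3: ⌊707/2⌋ × 500 = 353 × 500 mm
B4: ⌊500/2⌋ × 353 = 250 × 353 mm
B5: ⌊353/2⌋ × 250 = 176 × 250 mm
B6: ⌊250/2⌋ × 176 = 125 × 176 mm
B7: ⌊176/2⌋ × 125 = 88 × 125 mm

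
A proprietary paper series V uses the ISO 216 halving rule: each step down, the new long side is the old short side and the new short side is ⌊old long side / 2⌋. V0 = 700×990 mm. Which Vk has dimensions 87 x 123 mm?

V6

V0: 700 × 990 mm
V1: 495 × 700 mm
V2: 350 × 495 mm
V3: 247 × 350 mm
V4: 175 × 247 mm
V5: 123 × 175 mm
V6: 87 × 123 mm
V7: 61 × 87 mm
→ matches V6.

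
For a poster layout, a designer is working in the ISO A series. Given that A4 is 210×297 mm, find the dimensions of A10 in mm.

A5: ⌊297/2⌋ × 210 = 148 × 210 mm
A6: ⌊210/2⌋ × 148 = 105 × 148 mm
A7: ⌊148/2⌋ × 105 = 74 × 105 mm
A8: ⌊105/2⌋ × 74 = 52 × 74 mm
A9: ⌊74/2⌋ × 52 = 37 × 52 mm
A10: ⌊52/2⌋ × 37 = 26 × 37 mm

26 × 37 mm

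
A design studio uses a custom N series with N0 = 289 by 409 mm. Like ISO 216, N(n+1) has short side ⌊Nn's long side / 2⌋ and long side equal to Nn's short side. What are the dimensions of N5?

N1 = 204 × 289 mm (from N0 by 1 halving).
N2: ⌊289/2⌋ × 204 = 144 × 204 mm
N3: ⌊204/2⌋ × 144 = 102 × 144 mm
N4: ⌊144/2⌋ × 102 = 72 × 102 mm
N5: ⌊102/2⌋ × 72 = 51 × 72 mm

51 × 72 mm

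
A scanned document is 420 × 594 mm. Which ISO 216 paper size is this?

Aspect ratio 594/420 ≈ 1.414 — close to the ISO √2 ≈ 1.414.
In the A-series (A0 area = 1 m²): A2 = 420 × 594 mm.

A2 (420 × 594 mm)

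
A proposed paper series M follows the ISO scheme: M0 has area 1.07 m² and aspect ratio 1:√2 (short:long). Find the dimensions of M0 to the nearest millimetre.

870 × 1230 mm

Let the short side be w mm. Then w · w√2 = 1.07 m² = 1,070,000 mm².
w² = 1,070,000/√2, so w ≈ 869.8 mm; long side = w√2 ≈ 1230.1 mm.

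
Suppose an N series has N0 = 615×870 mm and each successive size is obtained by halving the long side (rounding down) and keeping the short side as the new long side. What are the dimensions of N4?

153 × 217 mm

N1: ⌊870/2⌋ × 615 = 435 × 615 mm
N2: ⌊615/2⌋ × 435 = 307 × 435 mm
N3: ⌊435/2⌋ × 307 = 217 × 307 mm
N4: ⌊307/2⌋ × 217 = 153 × 217 mm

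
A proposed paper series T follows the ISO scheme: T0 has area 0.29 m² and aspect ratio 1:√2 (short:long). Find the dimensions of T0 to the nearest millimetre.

453 × 640 mm

Let the short side be w mm. Then w · w√2 = 0.29 m² = 290,000 mm².
w² = 290,000/√2, so w ≈ 452.8 mm; long side = w√2 ≈ 640.4 mm.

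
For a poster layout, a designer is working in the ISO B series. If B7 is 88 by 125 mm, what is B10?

B8: ⌊125/2⌋ × 88 = 62 × 88 mm
B9: ⌊88/2⌋ × 62 = 44 × 62 mm
B10: ⌊62/2⌋ × 44 = 31 × 44 mm

31 × 44 mm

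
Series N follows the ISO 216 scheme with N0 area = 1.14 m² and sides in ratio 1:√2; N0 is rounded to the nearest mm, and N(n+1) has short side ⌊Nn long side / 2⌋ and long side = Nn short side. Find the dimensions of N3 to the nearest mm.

317 × 449 mm

Let N0's short side be w mm. w · w√2 = 1.14 m² = 1,140,000 mm², so w ≈ 897.8 mm and w√2 ≈ 1269.7 mm → N0 = 898 × 1270 mm.
N1: ⌊1270/2⌋ × 898 = 635 × 898 mm
N2: ⌊898/2⌋ × 635 = 449 × 635 mm
N3: ⌊635/2⌋ × 449 = 317 × 449 mm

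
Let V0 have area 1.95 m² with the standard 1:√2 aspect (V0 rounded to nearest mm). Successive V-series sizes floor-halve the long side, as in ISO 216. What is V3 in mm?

415 × 587 mm

Let V0's short side be w mm. w · w√2 = 1.95 m² = 1,950,000 mm², so w ≈ 1174.2 mm and w√2 ≈ 1660.6 mm → V0 = 1174 × 1661 mm.
V1: ⌊1661/2⌋ × 1174 = 830 × 1174 mm
V2: ⌊1174/2⌋ × 830 = 587 × 830 mm
V3: ⌊830/2⌋ × 587 = 415 × 587 mm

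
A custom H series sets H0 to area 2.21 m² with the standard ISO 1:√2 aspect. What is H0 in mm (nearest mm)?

Let the short side be w mm. Then w · w√2 = 2.21 m² = 2,210,000 mm².
w² = 2,210,000/√2, so w ≈ 1250.1 mm; long side = w√2 ≈ 1767.9 mm.

1250 × 1768 mm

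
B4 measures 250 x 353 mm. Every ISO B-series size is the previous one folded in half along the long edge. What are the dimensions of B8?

B5: ⌊353/2⌋ × 250 = 176 × 250 mm
B6: ⌊250/2⌋ × 176 = 125 × 176 mm
B7: ⌊176/2⌋ × 125 = 88 × 125 mm
B8: ⌊125/2⌋ × 88 = 62 × 88 mm

62 × 88 mm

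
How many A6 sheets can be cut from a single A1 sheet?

32

Each ISO step halves the sheet: 1 × A1 → 2 × A2 → 4 × A3 → 8 × A4 → …
From A1 to A6 is 5 halving steps: 2^5 = 32.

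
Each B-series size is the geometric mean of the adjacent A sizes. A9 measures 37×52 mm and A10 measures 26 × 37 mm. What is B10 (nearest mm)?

31 × 44 mm

Short side: √(37 · 26) = √962 ≈ 31.0 → 31 mm
Long side: √(52 · 37) = √1924 ≈ 43.9 → 44 mm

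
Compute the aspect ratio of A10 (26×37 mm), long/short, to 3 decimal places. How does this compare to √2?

1.423

37 / 26 = 1.423
ISO 216 targets √2 ≈ 1.414; the +0.009 deviation is from mm rounding.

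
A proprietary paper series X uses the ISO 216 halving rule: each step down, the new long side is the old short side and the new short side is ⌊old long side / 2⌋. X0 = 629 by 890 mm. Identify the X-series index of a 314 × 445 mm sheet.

X0: 629 × 890 mm
X1: 445 × 629 mm
X2: 314 × 445 mm
X3: 222 × 314 mm
→ matches X2.

X2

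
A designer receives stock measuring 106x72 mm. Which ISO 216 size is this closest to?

Aspect ratio 106/72 ≈ 1.472 (ISO target is √2 ≈ 1.414).
In the A-series (A0 area = 1 m²): A7 = 74 × 105 mm.
Off by 3 mm total — nearest standard size.

A7 (74 × 105 mm)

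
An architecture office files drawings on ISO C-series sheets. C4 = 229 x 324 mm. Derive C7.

C5: ⌊324/2⌋ × 229 = 162 × 229 mm
C6: ⌊229/2⌋ × 162 = 114 × 162 mm
C7: ⌊162/2⌋ × 114 = 81 × 114 mm

81 × 114 mm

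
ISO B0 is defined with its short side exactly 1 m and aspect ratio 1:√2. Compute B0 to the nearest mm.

1000 × 1414 mm

Short side = 1000 mm; long side = 1000√2 ≈ 1414.2 mm.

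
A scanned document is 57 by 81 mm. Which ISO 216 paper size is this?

C8 (57 × 81 mm)

Aspect ratio 81/57 ≈ 1.421 — close to the ISO √2 ≈ 1.414.
In the C-series (envelope sizes, between A and B): C8 = 57 × 81 mm.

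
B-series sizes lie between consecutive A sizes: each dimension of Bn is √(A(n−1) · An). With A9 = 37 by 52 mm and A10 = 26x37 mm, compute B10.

Short side: √(37 · 26) = √962 ≈ 31.0 → 31 mm
Long side: √(52 · 37) = √1924 ≈ 43.9 → 44 mm

31 × 44 mm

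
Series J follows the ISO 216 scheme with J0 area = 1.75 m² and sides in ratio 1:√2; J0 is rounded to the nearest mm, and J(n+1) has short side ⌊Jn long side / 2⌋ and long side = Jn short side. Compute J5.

196 × 278 mm

Let J0's short side be w mm. w · w√2 = 1.75 m² = 1,750,000 mm², so w ≈ 1112.4 mm and w√2 ≈ 1573.2 mm → J0 = 1112 × 1573 mm.
J1: ⌊1573/2⌋ × 1112 = 786 × 1112 mm
J2: ⌊1112/2⌋ × 786 = 556 × 786 mm
J3: ⌊786/2⌋ × 556 = 393 × 556 mm
J4: ⌊556/2⌋ × 393 = 278 × 393 mm
J5: ⌊393/2⌋ × 278 = 196 × 278 mm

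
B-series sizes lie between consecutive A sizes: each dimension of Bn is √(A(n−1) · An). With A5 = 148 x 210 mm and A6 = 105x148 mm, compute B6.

125 × 176 mm

Short side: √(148 · 105) = √15540 ≈ 124.7 → 125 mm
Long side: √(210 · 148) = √31080 ≈ 176.3 → 176 mm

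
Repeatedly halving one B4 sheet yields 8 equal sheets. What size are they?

B7

8 = 2^3, so 3 halving steps.
B4 → B5 → … → B7 after 3 steps.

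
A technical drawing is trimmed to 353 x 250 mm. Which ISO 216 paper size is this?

Aspect ratio 353/250 ≈ 1.412 — close to the ISO √2 ≈ 1.414.
In the B-series (B0 = 1000 × 1414 mm): B4 = 250 × 353 mm.

B4 (250 × 353 mm)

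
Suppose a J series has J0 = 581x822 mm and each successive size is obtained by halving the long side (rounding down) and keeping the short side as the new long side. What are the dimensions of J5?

J1 = 411 × 581 mm (from J0 by 1 halving).
J2: ⌊581/2⌋ × 411 = 290 × 411 mm
J3: ⌊411/2⌋ × 290 = 205 × 290 mm
J4: ⌊290/2⌋ × 205 = 145 × 205 mm
J5: ⌊205/2⌋ × 145 = 102 × 145 mm

102 × 145 mm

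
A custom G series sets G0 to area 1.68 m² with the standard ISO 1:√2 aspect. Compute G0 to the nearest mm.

1090 × 1541 mm

Let the short side be w mm. Then w · w√2 = 1.68 m² = 1,680,000 mm².
w² = 1,680,000/√2, so w ≈ 1089.9 mm; long side = w√2 ≈ 1541.4 mm.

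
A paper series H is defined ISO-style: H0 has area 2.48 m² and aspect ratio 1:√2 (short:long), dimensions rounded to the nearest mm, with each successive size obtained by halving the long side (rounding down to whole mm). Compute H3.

468 × 662 mm

Let H0's short side be w mm. w · w√2 = 2.48 m² = 2,480,000 mm², so w ≈ 1324.2 mm and w√2 ≈ 1872.8 mm → H0 = 1324 × 1873 mm.
H1: ⌊1873/2⌋ × 1324 = 936 × 1324 mm
H2: ⌊1324/2⌋ × 936 = 662 × 936 mm
H3: ⌊936/2⌋ × 662 = 468 × 662 mm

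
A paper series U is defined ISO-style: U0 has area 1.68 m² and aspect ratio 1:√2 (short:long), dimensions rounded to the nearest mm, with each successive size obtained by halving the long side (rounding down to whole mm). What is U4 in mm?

Let U0's short side be w mm. w · w√2 = 1.68 m² = 1,680,000 mm², so w ≈ 1089.9 mm and w√2 ≈ 1541.4 mm → U0 = 1090 × 1541 mm.
U1: ⌊1541/2⌋ × 1090 = 770 × 1090 mm
U2: ⌊1090/2⌋ × 770 = 545 × 770 mm
U3: ⌊770/2⌋ × 545 = 385 × 545 mm
U4: ⌊545/2⌋ × 385 = 272 × 385 mm

272 × 385 mm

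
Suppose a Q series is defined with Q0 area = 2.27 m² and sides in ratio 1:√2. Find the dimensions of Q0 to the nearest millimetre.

Let the short side be w mm. Then w · w√2 = 2.27 m² = 2,270,000 mm².
w² = 2,270,000/√2, so w ≈ 1266.9 mm; long side = w√2 ≈ 1791.7 mm.

1267 × 1792 mm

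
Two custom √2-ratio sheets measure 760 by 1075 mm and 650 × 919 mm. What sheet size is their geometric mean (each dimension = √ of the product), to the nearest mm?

703 × 994 mm

Short side: √(760 · 650) = √494000 ≈ 702.9 → 703 mm
Long side: √(1075 · 919) = √987925 ≈ 993.9 → 994 mm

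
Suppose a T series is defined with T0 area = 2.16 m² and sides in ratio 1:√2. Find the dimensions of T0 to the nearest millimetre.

1236 × 1748 mm

Let the short side be w mm. Then w · w√2 = 2.16 m² = 2,160,000 mm².
w² = 2,160,000/√2, so w ≈ 1235.9 mm; long side = w√2 ≈ 1747.8 mm.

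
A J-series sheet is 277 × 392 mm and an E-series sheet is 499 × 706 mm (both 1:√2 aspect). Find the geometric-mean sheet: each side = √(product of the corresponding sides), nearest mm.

372 × 526 mm

Short side: √(277 · 499) = √138223 ≈ 371.8 → 372 mm
Long side: √(392 · 706) = √276752 ≈ 526.1 → 526 mm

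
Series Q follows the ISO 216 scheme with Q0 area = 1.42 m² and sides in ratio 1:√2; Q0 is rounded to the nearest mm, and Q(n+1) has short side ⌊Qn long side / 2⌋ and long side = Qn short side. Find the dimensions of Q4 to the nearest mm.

250 × 354 mm

Let Q0's short side be w mm. w · w√2 = 1.42 m² = 1,420,000 mm², so w ≈ 1002.0 mm and w√2 ≈ 1417.1 mm → Q0 = 1002 × 1417 mm.
Q1: ⌊1417/2⌋ × 1002 = 708 × 1002 mm
Q2: ⌊1002/2⌋ × 708 = 501 × 708 mm
Q3: ⌊708/2⌋ × 501 = 354 × 501 mm
Q4: ⌊501/2⌋ × 354 = 250 × 354 mm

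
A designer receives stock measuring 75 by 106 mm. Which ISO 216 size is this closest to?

Aspect ratio 106/75 ≈ 1.413 — close to the ISO √2 ≈ 1.414.
In the A-series (A0 area = 1 m²): A7 = 74 × 105 mm.
Off by 2 mm total — nearest standard size.

A7 (74 × 105 mm)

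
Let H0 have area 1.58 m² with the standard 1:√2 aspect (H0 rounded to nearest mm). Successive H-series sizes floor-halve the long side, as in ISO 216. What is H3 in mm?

373 × 528 mm

Let H0's short side be w mm. w · w√2 = 1.58 m² = 1,580,000 mm², so w ≈ 1057.0 mm and w√2 ≈ 1494.8 mm → H0 = 1057 × 1495 mm.
H1: ⌊1495/2⌋ × 1057 = 747 × 1057 mm
H2: ⌊1057/2⌋ × 747 = 528 × 747 mm
H3: ⌊747/2⌋ × 528 = 373 × 528 mm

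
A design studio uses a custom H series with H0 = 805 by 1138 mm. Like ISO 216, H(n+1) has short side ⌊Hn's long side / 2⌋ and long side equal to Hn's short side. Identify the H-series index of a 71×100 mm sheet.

H0: 805 × 1138 mm
H1: 569 × 805 mm
H2: 402 × 569 mm
H3: 284 × 402 mm
H4: 201 × 284 mm
H5: 142 × 201 mm
H6: 100 × 142 mm
H7: 71 × 100 mm
H8: 50 × 71 mm
→ matches H7.

H7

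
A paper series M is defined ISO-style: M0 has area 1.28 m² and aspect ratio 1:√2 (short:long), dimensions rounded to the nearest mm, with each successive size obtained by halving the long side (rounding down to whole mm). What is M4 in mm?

237 × 336 mm

Let M0's short side be w mm. w · w√2 = 1.28 m² = 1,280,000 mm², so w ≈ 951.4 mm and w√2 ≈ 1345.4 mm → M0 = 951 × 1345 mm.
M1: ⌊1345/2⌋ × 951 = 672 × 951 mm
M2: ⌊951/2⌋ × 672 = 475 × 672 mm
M3: ⌊672/2⌋ × 475 = 336 × 475 mm
M4: ⌊475/2⌋ × 336 = 237 × 336 mm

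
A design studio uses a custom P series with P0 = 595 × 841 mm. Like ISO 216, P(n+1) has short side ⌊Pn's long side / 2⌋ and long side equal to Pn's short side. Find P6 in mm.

P1: ⌊841/2⌋ × 595 = 420 × 595 mm
P2: ⌊595/2⌋ × 420 = 297 × 420 mm
P3: ⌊420/2⌋ × 297 = 210 × 297 mm
P4: ⌊297/2⌋ × 210 = 148 × 210 mm
P5: ⌊210/2⌋ × 148 = 105 × 148 mm
P6: ⌊148/2⌋ × 105 = 74 × 105 mm

74 × 105 mm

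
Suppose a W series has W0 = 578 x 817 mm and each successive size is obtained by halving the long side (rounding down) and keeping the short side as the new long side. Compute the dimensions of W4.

W1: ⌊817/2⌋ × 578 = 408 × 578 mm
W2: ⌊578/2⌋ × 408 = 289 × 408 mm
W3: ⌊408/2⌋ × 289 = 204 × 289 mm
W4: ⌊289/2⌋ × 204 = 144 × 204 mm

144 × 204 mm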